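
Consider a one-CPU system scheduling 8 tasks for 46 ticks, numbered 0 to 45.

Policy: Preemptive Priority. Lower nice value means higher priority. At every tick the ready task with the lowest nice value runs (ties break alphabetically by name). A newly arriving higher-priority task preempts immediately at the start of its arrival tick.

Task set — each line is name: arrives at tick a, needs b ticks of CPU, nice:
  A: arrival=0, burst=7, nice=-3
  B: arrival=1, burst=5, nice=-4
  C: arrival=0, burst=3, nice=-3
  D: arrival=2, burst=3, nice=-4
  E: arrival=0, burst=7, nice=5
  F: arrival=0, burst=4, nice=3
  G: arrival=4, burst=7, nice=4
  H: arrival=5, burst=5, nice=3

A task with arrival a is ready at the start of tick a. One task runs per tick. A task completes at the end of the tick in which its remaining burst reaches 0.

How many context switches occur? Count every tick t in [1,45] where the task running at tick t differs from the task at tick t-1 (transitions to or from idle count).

t=0: ready={A,C,E,F} → run A
t=1: ready={A,B,C,E,F} → run B
t=2: ready={A,B,C,D,E,F} → run B
t=3: ready={A,B,C,D,E,F} → run B
t=4: ready={A,B,C,D,E,F,G} → run B
t=5: ready={A,B,C,D,E,F,G,H} → run B
t=6: ready={A,C,D,E,F,G,H} → run D
t=7: ready={A,C,D,E,F,G,H} → run D
t=8: ready={A,C,D,E,F,G,H} → run D
t=9: ready={A,C,E,F,G,H} → run A
t=10: ready={A,C,E,F,G,H} → run A
t=11: ready={A,C,E,F,G,H} → run A
t=12: ready={A,C,E,F,G,H} → run A
t=13: ready={A,C,E,F,G,H} → run A
t=14: ready={A,C,E,F,G,H} → run A
t=15: ready={C,E,F,G,H} → run C
t=16: ready={C,E,F,G,H} → run C
t=17: ready={C,E,F,G,H} → run C
t=18: ready={E,F,G,H} → run F
t=19: ready={E,F,G,H} → run F
t=20: ready={E,F,G,H} → run F
t=21: ready={E,F,G,H} → run F
t=22: ready={E,G,H} → run H
t=23: ready={E,G,H} → run H
t=24: ready={E,G,H} → run H
t=25: ready={E,G,H} → run H
t=26: ready={E,G,H} → run H
t=27: ready={E,G} → run G
t=28: ready={E,G} → run G
t=29: ready={E,G} → run G
t=30: ready={E,G} → run G
t=31: ready={E,G} → run G
t=32: ready={E,G} → run G
t=33: ready={E,G} → run G
t=34: ready={E} → run E
t=35: ready={E} → run E
t=36: ready={E} → run E
t=37: ready={E} → run E
t=38: ready={E} → run E
t=39: ready={E} → run E
t=40: ready={E} → run E
t=41: (idle)
t=42: (idle)
t=43: (idle)
t=44: (idle)
t=45: (idle)

context switches = 9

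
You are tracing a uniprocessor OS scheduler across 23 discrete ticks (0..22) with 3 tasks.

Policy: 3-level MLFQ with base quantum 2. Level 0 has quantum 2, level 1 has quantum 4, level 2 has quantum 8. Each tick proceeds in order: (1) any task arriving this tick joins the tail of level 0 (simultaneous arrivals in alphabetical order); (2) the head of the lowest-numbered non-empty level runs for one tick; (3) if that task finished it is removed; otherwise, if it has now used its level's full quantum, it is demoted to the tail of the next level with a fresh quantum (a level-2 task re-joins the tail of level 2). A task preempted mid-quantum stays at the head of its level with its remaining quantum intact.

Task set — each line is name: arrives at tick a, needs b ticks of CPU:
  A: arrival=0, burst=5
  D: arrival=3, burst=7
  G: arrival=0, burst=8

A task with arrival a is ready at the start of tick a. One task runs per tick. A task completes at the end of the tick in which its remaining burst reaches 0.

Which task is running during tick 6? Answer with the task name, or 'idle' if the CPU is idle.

running at tick 6 = A

t=0: L0/L1/L2 = AG/-/- → run A
t=1: L0/L1/L2 = AG/-/- → run A
t=2: L0/L1/L2 = G/A/- → run G
t=3: L0/L1/L2 = GD/A/- → run G
t=4: L0/L1/L2 = D/AG/- → run D
t=5: L0/L1/L2 = D/AG/- → run D
t=6: L0/L1/L2 = -/AGD/- → run A
t=7: L0/L1/L2 = -/AGD/- → run A
t=8: L0/L1/L2 = -/AGD/- → run A
t=9: L0/L1/L2 = -/GD/- → run G
t=10: L0/L1/L2 = -/GD/- → run G
t=11: L0/L1/L2 = -/GD/- → run G
t=12: L0/L1/L2 = -/GD/- → run G
t=13: L0/L1/L2 = -/D/G → run D
t=14: L0/L1/L2 = -/D/G → run D
t=15: L0/L1/L2 = -/D/G → run D
t=16: L0/L1/L2 = -/D/G → run D
t=17: L0/L1/L2 = -/-/GD → run G
t=18: L0/L1/L2 = -/-/GD → run G
t=19: L0/L1/L2 = -/-/D → run D
t=20: (idle)
t=21: (idle)
t=22: (idle)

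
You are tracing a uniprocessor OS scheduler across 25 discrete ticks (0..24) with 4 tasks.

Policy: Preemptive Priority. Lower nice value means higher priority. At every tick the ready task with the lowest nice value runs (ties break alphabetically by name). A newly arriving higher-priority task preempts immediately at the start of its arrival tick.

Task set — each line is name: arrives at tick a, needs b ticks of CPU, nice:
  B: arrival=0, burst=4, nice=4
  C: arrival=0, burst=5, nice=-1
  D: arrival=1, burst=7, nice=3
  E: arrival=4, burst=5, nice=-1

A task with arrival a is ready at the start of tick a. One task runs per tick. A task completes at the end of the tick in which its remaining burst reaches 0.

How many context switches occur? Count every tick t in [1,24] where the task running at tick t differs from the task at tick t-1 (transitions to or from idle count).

context switches = 4

t=0: ready={B,C} → run C
t=1: ready={B,C,D} → run C
t=2: ready={B,C,D} → run C
t=3: ready={B,C,D} → run C
t=4: ready={B,C,D,E} → run C
t=5: ready={B,D,E} → run E
t=6: ready={B,D,E} → run E
t=7: ready={B,D,E} → run E
t=8: ready={B,D,E} → run E
t=9: ready={B,D,E} → run E
t=10: ready={B,D} → run D
t=11: ready={B,D} → run D
t=12: ready={B,D} → run D
t=13: ready={B,D} → run D
t=14: ready={B,D} → run D
t=15: ready={B,D} → run D
t=16: ready={B,D} → run D
t=17: ready={B} → run B
t=18: ready={B} → run B
t=19: ready={B} → run B
t=20: ready={B} → run B
t=21: (idle)
t=22: (idle)
t=23: (idle)
t=24: (idle)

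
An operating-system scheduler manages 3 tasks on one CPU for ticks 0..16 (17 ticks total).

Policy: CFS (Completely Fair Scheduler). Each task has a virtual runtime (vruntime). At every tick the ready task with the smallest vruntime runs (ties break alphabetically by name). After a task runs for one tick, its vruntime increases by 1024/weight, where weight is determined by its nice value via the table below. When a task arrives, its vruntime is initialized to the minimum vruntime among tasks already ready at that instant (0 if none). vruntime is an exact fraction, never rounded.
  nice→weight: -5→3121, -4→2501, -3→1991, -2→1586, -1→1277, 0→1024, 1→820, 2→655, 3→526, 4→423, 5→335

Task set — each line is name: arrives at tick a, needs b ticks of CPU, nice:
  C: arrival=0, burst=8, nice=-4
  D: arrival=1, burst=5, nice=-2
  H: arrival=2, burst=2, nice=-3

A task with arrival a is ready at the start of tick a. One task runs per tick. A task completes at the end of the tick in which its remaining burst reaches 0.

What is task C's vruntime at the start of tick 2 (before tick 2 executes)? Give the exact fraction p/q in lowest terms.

vruntime(C, start of tick 2) = 2048/2501

t=0: vr[C=0] → run C
t=1: vr[C=1024/2501 D=1024/2501] → run C
t=2: vr[C=2048/2501 D=1024/2501 H=1024/2501] → run D
t=3: vr[C=2048/2501 D=34304/32513 H=1024/2501] → run H
t=4: vr[C=2048/2501 D=34304/32513 H=4599808/4979491] → run C
t=5: vr[C=3072/2501 D=34304/32513 H=4599808/4979491] → run H
t=6: vr[C=3072/2501 D=34304/32513] → run D
t=7: vr[C=3072/2501 D=55296/32513] → run C
t=8: vr[C=4096/2501 D=55296/32513] → run C
t=9: vr[C=5120/2501 D=55296/32513] → run D
t=10: vr[C=5120/2501 D=76288/32513] → run C
t=11: vr[C=6144/2501 D=76288/32513] → run D
t=12: vr[C=6144/2501 D=97280/32513] → run C
t=13: vr[C=7168/2501 D=97280/32513] → run C
t=14: vr[D=97280/32513] → run D
t=15: (idle)
t=16: (idle)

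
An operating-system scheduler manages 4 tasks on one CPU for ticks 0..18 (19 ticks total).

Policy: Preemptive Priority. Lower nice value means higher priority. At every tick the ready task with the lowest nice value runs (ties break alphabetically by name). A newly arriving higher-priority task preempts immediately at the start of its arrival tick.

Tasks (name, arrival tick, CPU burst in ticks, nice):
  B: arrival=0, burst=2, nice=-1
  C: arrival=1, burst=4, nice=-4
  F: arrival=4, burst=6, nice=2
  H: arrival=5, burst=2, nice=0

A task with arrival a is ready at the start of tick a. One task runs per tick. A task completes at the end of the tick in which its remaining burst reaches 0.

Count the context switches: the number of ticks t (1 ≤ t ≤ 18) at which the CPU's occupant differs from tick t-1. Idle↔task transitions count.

context switches = 5

t=0: ready={B} → run B
t=1: ready={B,C} → run C
t=2: ready={B,C} → run C
t=3: ready={B,C} → run C
t=4: ready={B,C,F} → run C
t=5: ready={B,F,H} → run B
t=6: ready={F,H} → run H
t=7: ready={F,H} → run H
t=8: ready={F} → run F
t=9: ready={F} → run F
t=10: ready={F} → run F
t=11: ready={F} → run F
t=12: ready={F} → run F
t=13: ready={F} → run F
t=14: (idle)
t=15: (idle)
t=16: (idle)
t=17: (idle)
t=18: (idle)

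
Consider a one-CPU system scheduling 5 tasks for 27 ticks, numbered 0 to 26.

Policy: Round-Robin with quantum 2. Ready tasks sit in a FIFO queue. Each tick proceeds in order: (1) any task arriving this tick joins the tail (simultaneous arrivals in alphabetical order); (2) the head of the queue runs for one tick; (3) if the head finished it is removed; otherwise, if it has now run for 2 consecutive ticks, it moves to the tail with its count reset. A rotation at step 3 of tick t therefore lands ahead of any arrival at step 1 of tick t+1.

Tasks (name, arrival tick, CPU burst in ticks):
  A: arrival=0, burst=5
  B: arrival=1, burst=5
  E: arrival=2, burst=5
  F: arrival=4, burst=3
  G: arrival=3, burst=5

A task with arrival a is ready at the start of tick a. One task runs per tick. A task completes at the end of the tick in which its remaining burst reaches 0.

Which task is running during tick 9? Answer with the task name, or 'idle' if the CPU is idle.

t=0: queue=[A] q_used=0 → run A
t=1: queue=[A,B] q_used=1 → run A
t=2: queue=[B,A,E] q_used=0 → run B
t=3: queue=[B,A,E,G] q_used=1 → run B
t=4: queue=[A,E,G,B,F] q_used=0 → run A
t=5: queue=[A,E,G,B,F] q_used=1 → run A
t=6: queue=[E,G,B,F,A] q_used=0 → run E
t=7: queue=[E,G,B,F,A] q_used=1 → run E
t=8: queue=[G,B,F,A,E] q_used=0 → run G
t=9: queue=[G,B,F,A,E] q_used=1 → run G
t=10: queue=[B,F,A,E,G] q_used=0 → run B
t=11: queue=[B,F,A,E,G] q_used=1 → run B
t=12: queue=[F,A,E,G,B] q_used=0 → run F
t=13: queue=[F,A,E,G,B] q_used=1 → run F
t=14: queue=[A,E,G,B,F] q_used=0 → run A
t=15: queue=[E,G,B,F] q_used=0 → run E
t=16: queue=[E,G,B,F] q_used=1 → run E
t=17: queue=[G,B,F,E] q_used=0 → run G
t=18: queue=[G,B,F,E] q_used=1 → run G
t=19: queue=[B,F,E,G] q_used=0 → run B
t=20: queue=[F,E,G] q_used=0 → run F
t=21: queue=[E,G] q_used=0 → run E
t=22: queue=[G] q_used=0 → run G
t=23: (idle)
t=24: (idle)
t=25: (idle)
t=26: (idle)

running at tick 9 = G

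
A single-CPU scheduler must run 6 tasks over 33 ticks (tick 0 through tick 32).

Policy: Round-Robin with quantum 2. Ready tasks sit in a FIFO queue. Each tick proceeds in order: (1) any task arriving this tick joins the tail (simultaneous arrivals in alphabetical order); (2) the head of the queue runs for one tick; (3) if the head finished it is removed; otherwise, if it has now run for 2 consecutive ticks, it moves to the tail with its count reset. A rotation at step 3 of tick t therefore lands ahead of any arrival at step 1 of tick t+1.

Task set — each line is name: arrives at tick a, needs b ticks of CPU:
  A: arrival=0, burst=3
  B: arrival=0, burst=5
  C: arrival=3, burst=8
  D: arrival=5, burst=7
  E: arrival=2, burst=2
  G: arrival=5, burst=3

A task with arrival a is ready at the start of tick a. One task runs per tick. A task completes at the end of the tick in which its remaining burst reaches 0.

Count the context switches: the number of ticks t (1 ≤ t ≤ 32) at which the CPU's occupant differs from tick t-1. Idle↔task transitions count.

t=0: queue=[A,B] q_used=0 → run A
t=1: queue=[A,B] q_used=1 → run A
t=2: queue=[B,A,E] q_used=0 → run B
t=3: queue=[B,A,E,C] q_used=1 → run B
t=4: queue=[A,E,C,B] q_used=0 → run A
t=5: queue=[E,C,B,D,G] q_used=0 → run E
t=6: queue=[E,C,B,D,G] q_used=1 → run E
t=7: queue=[C,B,D,G] q_used=0 → run C
t=8: queue=[C,B,D,G] q_used=1 → run C
t=9: queue=[B,D,G,C] q_used=0 → run B
t=10: queue=[B,D,G,C] q_used=1 → run B
t=11: queue=[D,G,C,B] q_used=0 → run D
t=12: queue=[D,G,C,B] q_used=1 → run D
t=13: queue=[G,C,B,D] q_used=0 → run G
t=14: queue=[G,C,B,D] q_used=1 → run G
t=15: queue=[C,B,D,G] q_used=0 → run C
t=16: queue=[C,B,D,G] q_used=1 → run C
t=17: queue=[B,D,G,C] q_used=0 → run B
t=18: queue=[D,G,C] q_used=0 → run D
t=19: queue=[D,G,C] q_used=1 → run D
t=20: queue=[G,C,D] q_used=0 → run G
t=21: queue=[C,D] q_used=0 → run C
t=22: queue=[C,D] q_used=1 → run C
t=23: queue=[D,C] q_used=0 → run D
t=24: queue=[D,C] q_used=1 → run D
t=25: queue=[C,D] q_used=0 → run C
t=26: queue=[C,D] q_used=1 → run C
t=27: queue=[D] q_used=0 → run D
t=28: (idle)
t=29: (idle)
t=30: (idle)
t=31: (idle)
t=32: (idle)

context switches = 16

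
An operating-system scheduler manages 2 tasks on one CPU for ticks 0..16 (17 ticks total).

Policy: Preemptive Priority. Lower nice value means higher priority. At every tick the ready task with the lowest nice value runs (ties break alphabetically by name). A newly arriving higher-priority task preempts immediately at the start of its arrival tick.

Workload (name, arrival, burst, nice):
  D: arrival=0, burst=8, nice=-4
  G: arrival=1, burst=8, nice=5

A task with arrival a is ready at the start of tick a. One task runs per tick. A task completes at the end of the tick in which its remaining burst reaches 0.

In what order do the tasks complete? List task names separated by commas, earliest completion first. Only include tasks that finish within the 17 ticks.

completion order = D, G

t=0: ready={D} → run D
t=1: ready={D,G} → run D
t=2: ready={D,G} → run D
t=3: ready={D,G} → run D
t=4: ready={D,G} → run D
t=5: ready={D,G} → run D
t=6: ready={D,G} → run D
t=7: ready={D,G} → run D
t=8: ready={G} → run G
t=9: ready={G} → run G
t=10: ready={G} → run G
t=11: ready={G} → run G
t=12: ready={G} → run G
t=13: ready={G} → run G
t=14: ready={G} → run G
t=15: ready={G} → run G
t=16: (idle)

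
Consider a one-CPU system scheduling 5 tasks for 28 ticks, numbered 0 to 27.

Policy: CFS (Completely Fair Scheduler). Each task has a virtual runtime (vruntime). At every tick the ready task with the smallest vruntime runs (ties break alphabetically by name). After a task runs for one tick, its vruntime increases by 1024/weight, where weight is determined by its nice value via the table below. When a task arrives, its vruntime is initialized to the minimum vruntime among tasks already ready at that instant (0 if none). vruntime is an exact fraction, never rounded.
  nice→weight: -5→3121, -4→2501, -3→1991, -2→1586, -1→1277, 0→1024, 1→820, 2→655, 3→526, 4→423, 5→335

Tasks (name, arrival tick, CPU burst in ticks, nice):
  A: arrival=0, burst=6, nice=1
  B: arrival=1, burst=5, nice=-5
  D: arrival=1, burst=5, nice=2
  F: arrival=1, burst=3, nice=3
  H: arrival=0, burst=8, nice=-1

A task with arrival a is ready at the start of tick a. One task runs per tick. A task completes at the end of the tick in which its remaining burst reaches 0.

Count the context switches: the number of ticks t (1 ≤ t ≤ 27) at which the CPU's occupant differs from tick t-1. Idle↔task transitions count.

t=0: vr[A=0 H=0] → run A
t=1: vr[A=256/205 B=0 D=0 F=0 H=0] → run B
t=2: vr[A=256/205 B=1024/3121 D=0 F=0 H=0] → run D
t=3: vr[A=256/205 B=1024/3121 D=1024/655 F=0 H=0] → run F
t=4: vr[A=256/205 B=1024/3121 D=1024/655 F=512/263 H=0] → run H
t=5: vr[A=256/205 B=1024/3121 D=1024/655 F=512/263 H=1024/1277] → run B
t=6: vr[A=256/205 B=2048/3121 D=1024/655 F=512/263 H=1024/1277] → run B
t=7: vr[A=256/205 B=3072/3121 D=1024/655 F=512/263 H=1024/1277] → run H
t=8: vr[A=256/205 B=3072/3121 D=1024/655 F=512/263 H=2048/1277] → run B
t=9: vr[A=256/205 B=4096/3121 D=1024/655 F=512/263 H=2048/1277] → run A
t=10: vr[A=512/205 B=4096/3121 D=1024/655 F=512/263 H=2048/1277] → run B
t=11: vr[A=512/205 D=1024/655 F=512/263 H=2048/1277] → run D
t=12: vr[A=512/205 D=2048/655 F=512/263 H=2048/1277] → run H
t=13: vr[A=512/205 D=2048/655 F=512/263 H=3072/1277] → run F
t=14: vr[A=512/205 D=2048/655 F=1024/263 H=3072/1277] → run H
t=15: vr[A=512/205 D=2048/655 F=1024/263 H=4096/1277] → run A
t=16: vr[A=768/205 D=2048/655 F=1024/263 H=4096/1277] → run D
t=17: vr[A=768/205 D=3072/655 F=1024/263 H=4096/1277] → run H
t=18: vr[A=768/205 D=3072/655 F=1024/263 H=5120/1277] → run A
t=19: vr[A=1024/205 D=3072/655 F=1024/263 H=5120/1277] → run F
t=20: vr[A=1024/205 D=3072/655 H=5120/1277] → run H
t=21: vr[A=1024/205 D=3072/655 H=6144/1277] → run D
t=22: vr[A=1024/205 D=4096/655 H=6144/1277] → run H
t=23: vr[A=1024/205 D=4096/655 H=7168/1277] → run A
t=24: vr[A=256/41 D=4096/655 H=7168/1277] → run H
t=25: vr[A=256/41 D=4096/655] → run A
t=26: vr[D=4096/655] → run D
t=27: (idle)

context switches = 26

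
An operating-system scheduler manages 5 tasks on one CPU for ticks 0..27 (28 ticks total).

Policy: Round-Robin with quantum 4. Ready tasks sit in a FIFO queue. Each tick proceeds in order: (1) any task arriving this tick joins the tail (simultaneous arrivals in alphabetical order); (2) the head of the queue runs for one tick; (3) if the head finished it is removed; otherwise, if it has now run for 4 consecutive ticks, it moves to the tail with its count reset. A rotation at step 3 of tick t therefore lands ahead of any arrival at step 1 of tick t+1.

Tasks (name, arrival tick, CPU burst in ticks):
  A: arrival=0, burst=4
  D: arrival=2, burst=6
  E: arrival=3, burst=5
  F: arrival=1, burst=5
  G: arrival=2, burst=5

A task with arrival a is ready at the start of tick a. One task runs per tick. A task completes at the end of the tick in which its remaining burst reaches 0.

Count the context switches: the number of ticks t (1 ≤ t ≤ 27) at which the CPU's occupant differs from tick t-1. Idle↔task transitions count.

context switches = 9

t=0: queue=[A] q_used=0 → run A
t=1: queue=[A,F] q_used=1 → run A
t=2: queue=[A,F,D,G] q_used=2 → run A
t=3: queue=[A,F,D,G,E] q_used=3 → run A
t=4: queue=[F,D,G,E] q_used=0 → run F
t=5: queue=[F,D,G,E] q_used=1 → run F
t=6: queue=[F,D,G,E] q_used=2 → run F
t=7: queue=[F,D,G,E] q_used=3 → run F
t=8: queue=[D,G,E,F] q_used=0 → run D
t=9: queue=[D,G,E,F] q_used=1 → run D
t=10: queue=[D,G,E,F] q_used=2 → run D
t=11: queue=[D,G,E,F] q_used=3 → run D
t=12: queue=[G,E,F,D] q_used=0 → run G
t=13: queue=[G,E,F,D] q_used=1 → run G
t=14: queue=[G,E,F,D] q_used=2 → run G
t=15: queue=[G,E,F,D] q_used=3 → run G
t=16: queue=[E,F,D,G] q_used=0 → run E
t=17: queue=[E,F,D,G] q_used=1 → run E
t=18: queue=[E,F,D,G] q_used=2 → run E
t=19: queue=[E,F,D,G] q_used=3 → run E
t=20: queue=[F,D,G,E] q_used=0 → run F
t=21: queue=[D,G,E] q_used=0 → run D
t=22: queue=[D,G,E] q_used=1 → run D
t=23: queue=[G,E] q_used=0 → run G
t=24: queue=[E] q_used=0 → run E
t=25: (idle)
t=26: (idle)
t=27: (idle)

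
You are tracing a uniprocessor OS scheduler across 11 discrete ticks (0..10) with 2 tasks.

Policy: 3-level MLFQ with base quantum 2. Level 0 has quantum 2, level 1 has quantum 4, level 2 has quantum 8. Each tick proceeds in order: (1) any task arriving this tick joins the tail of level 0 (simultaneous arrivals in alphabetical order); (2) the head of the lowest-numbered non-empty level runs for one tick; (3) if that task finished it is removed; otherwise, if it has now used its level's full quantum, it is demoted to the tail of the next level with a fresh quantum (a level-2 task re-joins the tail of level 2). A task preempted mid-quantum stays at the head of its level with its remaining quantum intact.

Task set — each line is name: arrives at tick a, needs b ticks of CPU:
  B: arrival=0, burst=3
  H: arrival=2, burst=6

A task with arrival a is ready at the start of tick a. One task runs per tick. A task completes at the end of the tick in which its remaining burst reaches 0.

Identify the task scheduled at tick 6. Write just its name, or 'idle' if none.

t=0: L0/L1/L2 = B/-/- → run B
t=1: L0/L1/L2 = B/-/- → run B
t=2: L0/L1/L2 = H/B/- → run H
t=3: L0/L1/L2 = H/B/- → run H
t=4: L0/L1/L2 = -/BH/- → run B
t=5: L0/L1/L2 = -/H/- → run H
t=6: L0/L1/L2 = -/H/- → run H
t=7: L0/L1/L2 = -/H/- → run H
t=8: L0/L1/L2 = -/H/- → run H
t=9: (idle)
t=10: (idle)

running at tick 6 = H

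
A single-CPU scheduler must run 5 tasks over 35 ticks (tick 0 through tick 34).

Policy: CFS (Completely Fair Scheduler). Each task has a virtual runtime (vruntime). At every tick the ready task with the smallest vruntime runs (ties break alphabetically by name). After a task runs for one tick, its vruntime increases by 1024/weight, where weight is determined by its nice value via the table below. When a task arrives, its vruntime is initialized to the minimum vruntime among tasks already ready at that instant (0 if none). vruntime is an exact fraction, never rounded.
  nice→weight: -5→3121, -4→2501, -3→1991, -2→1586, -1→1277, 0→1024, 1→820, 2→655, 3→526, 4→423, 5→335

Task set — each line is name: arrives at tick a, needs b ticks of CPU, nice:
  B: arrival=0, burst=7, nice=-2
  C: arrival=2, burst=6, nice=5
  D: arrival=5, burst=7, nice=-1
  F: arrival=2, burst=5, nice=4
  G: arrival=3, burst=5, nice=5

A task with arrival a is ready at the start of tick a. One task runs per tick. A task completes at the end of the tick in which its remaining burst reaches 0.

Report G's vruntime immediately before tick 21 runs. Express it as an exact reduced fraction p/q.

t=0: vr[B=0] → run B
t=1: vr[B=512/793] → run B
t=2: vr[B=1024/793 C=1024/793 F=1024/793] → run B
t=3: vr[B=1536/793 C=1024/793 F=1024/793 G=1024/793] → run C
t=4: vr[B=1536/793 C=1155072/265655 F=1024/793 G=1024/793] → run F
t=5: vr[B=1536/793 C=1155072/265655 D=1024/793 F=1245184/335439 G=1024/793] → run D
t=6: vr[B=1536/793 C=1155072/265655 D=2119680/1012661 F=1245184/335439 G=1024/793] → run G
t=7: vr[B=1536/793 C=1155072/265655 D=2119680/1012661 F=1245184/335439 G=1155072/265655] → run B
t=8: vr[B=2048/793 C=1155072/265655 D=2119680/1012661 F=1245184/335439 G=1155072/265655] → run D
t=9: vr[B=2048/793 C=1155072/265655 D=2931712/1012661 F=1245184/335439 G=1155072/265655] → run B
t=10: vr[B=2560/793 C=1155072/265655 D=2931712/1012661 F=1245184/335439 G=1155072/265655] → run D
t=11: vr[B=2560/793 C=1155072/265655 D=3743744/1012661 F=1245184/335439 G=1155072/265655] → run B
t=12: vr[B=3072/793 C=1155072/265655 D=3743744/1012661 F=1245184/335439 G=1155072/265655] → run D
t=13: vr[B=3072/793 C=1155072/265655 D=4555776/1012661 F=1245184/335439 G=1155072/265655] → run F
t=14: vr[B=3072/793 C=1155072/265655 D=4555776/1012661 F=2057216/335439 G=1155072/265655] → run B
t=15: vr[C=1155072/265655 D=4555776/1012661 F=2057216/335439 G=1155072/265655] → run C
t=16: vr[C=1967104/265655 D=4555776/1012661 F=2057216/335439 G=1155072/265655] → run G
t=17: vr[C=1967104/265655 D=4555776/1012661 F=2057216/335439 G=1967104/265655] → run D
t=18: vr[C=1967104/265655 D=5367808/1012661 F=2057216/335439 G=1967104/265655] → run D
t=19: vr[C=1967104/265655 D=6179840/1012661 F=2057216/335439 G=1967104/265655] → run D
t=20: vr[C=1967104/265655 F=2057216/335439 G=1967104/265655] → run F
t=21: vr[C=1967104/265655 F=956416/111813 G=1967104/265655] → run C
t=22: vr[C=2779136/265655 F=956416/111813 G=1967104/265655] → run G
t=23: vr[C=2779136/265655 F=956416/111813 G=2779136/265655] → run F
t=24: vr[C=2779136/265655 F=3681280/335439 G=2779136/265655] → run C
t=25: vr[C=3591168/265655 F=3681280/335439 G=2779136/265655] → run G
t=26: vr[C=3591168/265655 F=3681280/335439 G=3591168/265655] → run F
t=27: vr[C=3591168/265655 G=3591168/265655] → run C
t=28: vr[C=880640/53131 G=3591168/265655] → run G
t=29: vr[C=880640/53131] → run C
t=30: (idle)
t=31: (idle)
t=32: (idle)
t=33: (idle)
t=34: (idle)

vruntime(G, start of tick 21) = 1967104/265655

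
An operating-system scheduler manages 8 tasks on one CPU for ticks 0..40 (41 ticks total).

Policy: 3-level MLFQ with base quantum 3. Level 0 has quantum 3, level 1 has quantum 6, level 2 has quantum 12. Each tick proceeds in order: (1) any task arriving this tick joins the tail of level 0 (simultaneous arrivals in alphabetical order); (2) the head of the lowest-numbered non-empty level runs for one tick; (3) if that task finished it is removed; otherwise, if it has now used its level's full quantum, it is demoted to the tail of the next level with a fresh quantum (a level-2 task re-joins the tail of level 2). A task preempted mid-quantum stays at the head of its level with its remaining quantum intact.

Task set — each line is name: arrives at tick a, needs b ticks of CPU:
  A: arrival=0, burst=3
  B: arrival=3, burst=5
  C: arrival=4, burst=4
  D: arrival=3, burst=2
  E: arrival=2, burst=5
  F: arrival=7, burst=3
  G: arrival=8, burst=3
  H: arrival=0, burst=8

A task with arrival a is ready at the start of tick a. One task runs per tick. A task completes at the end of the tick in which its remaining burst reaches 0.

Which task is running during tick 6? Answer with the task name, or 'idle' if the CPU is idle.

t=0: L0/L1/L2 = AH/-/- → run A
t=1: L0/L1/L2 = AH/-/- → run A
t=2: L0/L1/L2 = AHE/-/- → run A
t=3: L0/L1/L2 = HEBD/-/- → run H
t=4: L0/L1/L2 = HEBDC/-/- → run H
t=5: L0/L1/L2 = HEBDC/-/- → run H
t=6: L0/L1/L2 = EBDC/H/- → run E
t=7: L0/L1/L2 = EBDCF/H/- → run E
t=8: L0/L1/L2 = EBDCFG/H/- → run E
t=9: L0/L1/L2 = BDCFG/HE/- → run B
t=10: L0/L1/L2 = BDCFG/HE/- → run B
t=11: L0/L1/L2 = BDCFG/HE/- → run B
t=12: L0/L1/L2 = DCFG/HEB/- → run D
t=13: L0/L1/L2 = DCFG/HEB/- → run D
t=14: L0/L1/L2 = CFG/HEB/- → run C
t=15: L0/L1/L2 = CFG/HEB/- → run C
t=16: L0/L1/L2 = CFG/HEB/- → run C
t=17: L0/L1/L2 = FG/HEBC/- → run F
t=18: L0/L1/L2 = FG/HEBC/- → run F
t=19: L0/L1/L2 = FG/HEBC/- → run F
t=20: L0/L1/L2 = G/HEBC/- → run G
t=21: L0/L1/L2 = G/HEBC/- → run G
t=22: L0/L1/L2 = G/HEBC/- → run G
t=23: L0/L1/L2 = -/HEBC/- → run H
t=24: L0/L1/L2 = -/HEBC/- → run H
t=25: L0/L1/L2 = -/HEBC/- → run H
t=26: L0/L1/L2 = -/HEBC/- → run H
t=27: L0/L1/L2 = -/HEBC/- → run H
t=28: L0/L1/L2 = -/EBC/- → run E
t=29: L0/L1/L2 = -/EBC/- → run E
t=30: L0/L1/L2 = -/BC/- → run B
t=31: L0/L1/L2 = -/BC/- → run B
t=32: L0/L1/L2 = -/C/- → run C
t=33: (idle)
t=34: (idle)
t=35: (idle)
t=36: (idle)
t=37: (idle)
t=38: (idle)
t=39: (idle)
t=40: (idle)

running at tick 6 = E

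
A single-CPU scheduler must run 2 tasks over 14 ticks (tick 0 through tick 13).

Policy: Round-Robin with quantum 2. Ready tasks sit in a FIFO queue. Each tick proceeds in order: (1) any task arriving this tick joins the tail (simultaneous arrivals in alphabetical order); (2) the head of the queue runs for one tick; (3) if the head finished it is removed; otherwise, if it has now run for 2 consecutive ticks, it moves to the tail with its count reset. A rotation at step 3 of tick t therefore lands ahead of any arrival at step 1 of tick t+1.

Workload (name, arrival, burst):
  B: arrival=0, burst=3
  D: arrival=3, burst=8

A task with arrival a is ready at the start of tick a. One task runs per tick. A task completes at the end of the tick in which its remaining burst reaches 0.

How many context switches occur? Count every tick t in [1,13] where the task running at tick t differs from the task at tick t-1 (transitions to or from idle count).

t=0: queue=[B] q_used=0 → run B
t=1: queue=[B] q_used=1 → run B
t=2: queue=[B] q_used=0 → run B
t=3: queue=[D] q_used=0 → run D
t=4: queue=[D] q_used=1 → run D
t=5: queue=[D] q_used=0 → run D
t=6: queue=[D] q_used=1 → run D
t=7: queue=[D] q_used=0 → run D
t=8: queue=[D] q_used=1 → run D
t=9: queue=[D] q_used=0 → run D
t=10: queue=[D] q_used=1 → run D
t=11: (idle)
t=12: (idle)
t=13: (idle)

context switches = 2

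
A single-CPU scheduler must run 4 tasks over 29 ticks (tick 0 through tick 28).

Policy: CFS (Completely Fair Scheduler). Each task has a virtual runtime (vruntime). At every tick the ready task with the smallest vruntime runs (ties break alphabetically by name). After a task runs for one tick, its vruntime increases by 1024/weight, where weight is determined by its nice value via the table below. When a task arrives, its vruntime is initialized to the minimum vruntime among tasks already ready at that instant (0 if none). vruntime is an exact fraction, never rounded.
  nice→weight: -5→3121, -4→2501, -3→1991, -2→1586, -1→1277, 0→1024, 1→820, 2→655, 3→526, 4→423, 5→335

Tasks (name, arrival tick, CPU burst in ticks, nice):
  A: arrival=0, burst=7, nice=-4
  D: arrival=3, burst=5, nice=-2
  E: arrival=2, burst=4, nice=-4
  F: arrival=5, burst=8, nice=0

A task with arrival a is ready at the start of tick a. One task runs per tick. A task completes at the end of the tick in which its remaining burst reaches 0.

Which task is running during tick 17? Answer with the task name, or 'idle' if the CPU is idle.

running at tick 17 = F

t=0: vr[A=0] → run A
t=1: vr[A=1024/2501] → run A
t=2: vr[A=2048/2501 E=2048/2501] → run A
t=3: vr[A=3072/2501 D=2048/2501 E=2048/2501] → run D
t=4: vr[A=3072/2501 D=47616/32513 E=2048/2501] → run E
t=5: vr[A=3072/2501 D=47616/32513 E=3072/2501 F=3072/2501] → run A
t=6: vr[A=4096/2501 D=47616/32513 E=3072/2501 F=3072/2501] → run E
t=7: vr[A=4096/2501 D=47616/32513 E=4096/2501 F=3072/2501] → run F
t=8: vr[A=4096/2501 D=47616/32513 E=4096/2501 F=5573/2501] → run D
t=9: vr[A=4096/2501 D=68608/32513 E=4096/2501 F=5573/2501] → run A
t=10: vr[A=5120/2501 D=68608/32513 E=4096/2501 F=5573/2501] → run E
t=11: vr[A=5120/2501 D=68608/32513 E=5120/2501 F=5573/2501] → run A
t=12: vr[A=6144/2501 D=68608/32513 E=5120/2501 F=5573/2501] → run E
t=13: vr[A=6144/2501 D=68608/32513 F=5573/2501] → run D
t=14: vr[A=6144/2501 D=89600/32513 F=5573/2501] → run F
t=15: vr[A=6144/2501 D=89600/32513 F=8074/2501] → run A
t=16: vr[D=89600/32513 F=8074/2501] → run D
t=17: vr[D=110592/32513 F=8074/2501] → run F
t=18: vr[D=110592/32513 F=10575/2501] → run D
t=19: vr[F=10575/2501] → run F
t=20: vr[F=13076/2501] → run F
t=21: vr[F=15577/2501] → run F
t=22: vr[F=18078/2501] → run F
t=23: vr[F=20579/2501] → run F
t=24: (idle)
t=25: (idle)
t=26: (idle)
t=27: (idle)
t=28: (idle)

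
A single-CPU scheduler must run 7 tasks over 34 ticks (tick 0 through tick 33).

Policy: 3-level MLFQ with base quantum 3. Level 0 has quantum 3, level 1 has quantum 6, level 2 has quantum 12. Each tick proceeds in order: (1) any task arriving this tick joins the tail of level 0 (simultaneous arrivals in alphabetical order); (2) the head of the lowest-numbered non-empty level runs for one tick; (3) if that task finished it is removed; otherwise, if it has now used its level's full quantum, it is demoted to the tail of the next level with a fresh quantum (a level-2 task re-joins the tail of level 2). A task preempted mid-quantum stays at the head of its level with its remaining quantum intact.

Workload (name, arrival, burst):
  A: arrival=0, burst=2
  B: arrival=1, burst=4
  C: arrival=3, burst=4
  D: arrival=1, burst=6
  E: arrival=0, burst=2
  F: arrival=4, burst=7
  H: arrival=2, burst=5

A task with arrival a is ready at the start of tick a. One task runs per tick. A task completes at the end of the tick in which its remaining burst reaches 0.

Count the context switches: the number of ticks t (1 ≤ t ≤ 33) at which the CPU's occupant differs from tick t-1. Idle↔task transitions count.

t=0: L0/L1/L2 = AE/-/- → run A
t=1: L0/L1/L2 = AEBD/-/- → run A
t=2: L0/L1/L2 = EBDH/-/- → run E
t=3: L0/L1/L2 = EBDHC/-/- → run E
t=4: L0/L1/L2 = BDHCF/-/- → run B
t=5: L0/L1/L2 = BDHCF/-/- → run B
t=6: L0/L1/L2 = BDHCF/-/- → run B
t=7: L0/L1/L2 = DHCF/B/- → run D
t=8: L0/L1/L2 = DHCF/B/- → run D
t=9: L0/L1/L2 = DHCF/B/- → run D
t=10: L0/L1/L2 = HCF/BD/- → run H
t=11: L0/L1/L2 = HCF/BD/- → run H
t=12: L0/L1/L2 = HCF/BD/- → run H
t=13: L0/L1/L2 = CF/BDH/- → run C
t=14: L0/L1/L2 = CF/BDH/- → run C
t=15: L0/L1/L2 = CF/BDH/- → run C
t=16: L0/L1/L2 = F/BDHC/- → run F
t=17: L0/L1/L2 = F/BDHC/- → run F
t=18: L0/L1/L2 = F/BDHC/- → run F
t=19: L0/L1/L2 = -/BDHCF/- → run B
t=20: L0/L1/L2 = -/DHCF/- → run D
t=21: L0/L1/L2 = -/DHCF/- → run D
t=22: L0/L1/L2 = -/DHCF/- → run D
t=23: L0/L1/L2 = -/HCF/- → run H
t=24: L0/L1/L2 = -/HCF/- → run H
t=25: L0/L1/L2 = -/CF/- → run C
t=26: L0/L1/L2 = -/F/- → run F
t=27: L0/L1/L2 = -/F/- → run F
t=28: L0/L1/L2 = -/F/- → run F
t=29: L0/L1/L2 = -/F/- → run F
t=30: (idle)
t=31: (idle)
t=32: (idle)
t=33: (idle)

context switches = 12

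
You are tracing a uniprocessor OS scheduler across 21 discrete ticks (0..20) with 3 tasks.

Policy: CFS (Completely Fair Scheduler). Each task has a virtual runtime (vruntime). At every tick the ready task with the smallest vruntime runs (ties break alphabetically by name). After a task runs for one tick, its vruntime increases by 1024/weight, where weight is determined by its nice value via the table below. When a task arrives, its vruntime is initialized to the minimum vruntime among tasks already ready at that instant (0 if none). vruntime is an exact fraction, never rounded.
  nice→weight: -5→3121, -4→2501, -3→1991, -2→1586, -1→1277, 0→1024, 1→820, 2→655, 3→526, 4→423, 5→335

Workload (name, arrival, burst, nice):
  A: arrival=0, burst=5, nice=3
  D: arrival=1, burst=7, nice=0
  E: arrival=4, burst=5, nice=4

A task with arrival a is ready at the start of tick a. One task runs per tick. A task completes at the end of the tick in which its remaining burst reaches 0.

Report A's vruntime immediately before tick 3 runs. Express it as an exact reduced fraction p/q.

vruntime(A, start of tick 3) = 1024/263

t=0: vr[A=0] → run A
t=1: vr[A=512/263 D=512/263] → run A
t=2: vr[A=1024/263 D=512/263] → run D
t=3: vr[A=1024/263 D=775/263] → run D
t=4: vr[A=1024/263 D=1038/263 E=1024/263] → run A
t=5: vr[A=1536/263 D=1038/263 E=1024/263] → run E
t=6: vr[A=1536/263 D=1038/263 E=702464/111249] → run D
t=7: vr[A=1536/263 D=1301/263 E=702464/111249] → run D
t=8: vr[A=1536/263 D=1564/263 E=702464/111249] → run A
t=9: vr[A=2048/263 D=1564/263 E=702464/111249] → run D
t=10: vr[A=2048/263 D=1827/263 E=702464/111249] → run E
t=11: vr[A=2048/263 D=1827/263 E=971776/111249] → run D
t=12: vr[A=2048/263 D=2090/263 E=971776/111249] → run A
t=13: vr[D=2090/263 E=971776/111249] → run D
t=14: vr[E=971776/111249] → run E
t=15: vr[E=413696/37083] → run E
t=16: vr[E=1510400/111249] → run E
t=17: (idle)
t=18: (idle)
t=19: (idle)
t=20: (idle)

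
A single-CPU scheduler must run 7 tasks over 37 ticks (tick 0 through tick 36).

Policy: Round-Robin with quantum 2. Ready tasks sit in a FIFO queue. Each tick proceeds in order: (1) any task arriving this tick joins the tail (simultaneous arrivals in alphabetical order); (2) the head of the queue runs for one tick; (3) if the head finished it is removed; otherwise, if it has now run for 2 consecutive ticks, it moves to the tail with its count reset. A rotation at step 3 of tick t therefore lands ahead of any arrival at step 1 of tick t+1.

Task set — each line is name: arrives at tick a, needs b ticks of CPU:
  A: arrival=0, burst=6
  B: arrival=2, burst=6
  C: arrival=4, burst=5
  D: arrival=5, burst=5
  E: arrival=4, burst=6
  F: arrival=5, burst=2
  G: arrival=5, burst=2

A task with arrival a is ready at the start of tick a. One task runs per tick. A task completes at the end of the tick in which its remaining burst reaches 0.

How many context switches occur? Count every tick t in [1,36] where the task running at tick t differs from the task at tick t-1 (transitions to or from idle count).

context switches = 16

t=0: queue=[A] q_used=0 → run A
t=1: queue=[A] q_used=1 → run A
t=2: queue=[A,B] q_used=0 → run A
t=3: queue=[A,B] q_used=1 → run A
t=4: queue=[B,A,C,E] q_used=0 → run B
t=5: queue=[B,A,C,E,D,F,G] q_used=1 → run B
t=6: queue=[A,C,E,D,F,G,B] q_used=0 → run A
t=7: queue=[A,C,E,D,F,G,B] q_used=1 → run A
t=8: queue=[C,E,D,F,G,B] q_used=0 → run C
t=9: queue=[C,E,D,F,G,B] q_used=1 → run C
t=10: queue=[E,D,F,G,B,C] q_used=0 → run E
t=11: queue=[E,D,F,G,B,C] q_used=1 → run E
t=12: queue=[D,F,G,B,C,E] q_used=0 → run D
t=13: queue=[D,F,G,B,C,E] q_used=1 → run D
t=14: queue=[F,G,B,C,E,D] q_used=0 → run F
t=15: queue=[F,G,B,C,E,D] q_used=1 → run F
t=16: queue=[G,B,C,E,D] q_used=0 → run G
t=17: queue=[G,B,C,E,D] q_used=1 → run G
t=18: queue=[B,C,E,D] q_used=0 → run B
t=19: queue=[B,C,E,D] q_used=1 → run B
t=20: queue=[C,E,D,B] q_used=0 → run C
t=21: queue=[C,E,D,B] q_used=1 → run C
t=22: queue=[E,D,B,C] q_used=0 → run E
t=23: queue=[E,D,B,C] q_used=1 → run E
t=24: queue=[D,B,C,E] q_used=0 → run D
t=25: queue=[D,B,C,E] q_used=1 → run D
t=26: queue=[B,C,E,D] q_used=0 → run B
t=27: queue=[B,C,E,D] q_used=1 → run B
t=28: queue=[C,E,D] q_used=0 → run C
t=29: queue=[E,D] q_used=0 → run E
t=30: queue=[E,D] q_used=1 → run E
t=31: queue=[D] q_used=0 → run D
t=32: (idle)
t=33: (idle)
t=34: (idle)
t=35: (idle)
t=36: (idle)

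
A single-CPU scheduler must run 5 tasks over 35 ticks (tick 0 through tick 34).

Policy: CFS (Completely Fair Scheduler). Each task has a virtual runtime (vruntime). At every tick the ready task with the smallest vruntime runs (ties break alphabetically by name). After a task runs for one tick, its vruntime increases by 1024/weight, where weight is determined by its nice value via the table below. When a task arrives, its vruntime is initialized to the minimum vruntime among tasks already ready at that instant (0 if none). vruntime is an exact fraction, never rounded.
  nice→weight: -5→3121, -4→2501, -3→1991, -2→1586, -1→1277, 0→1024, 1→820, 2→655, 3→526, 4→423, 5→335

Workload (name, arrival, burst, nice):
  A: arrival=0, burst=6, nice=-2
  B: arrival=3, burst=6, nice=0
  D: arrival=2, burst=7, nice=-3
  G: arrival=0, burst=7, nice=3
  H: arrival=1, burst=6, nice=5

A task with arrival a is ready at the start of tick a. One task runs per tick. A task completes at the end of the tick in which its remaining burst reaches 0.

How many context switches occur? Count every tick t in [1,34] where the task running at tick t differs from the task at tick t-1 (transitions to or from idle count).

t=0: vr[A=0 G=0] → run A
t=1: vr[A=512/793 G=0 H=0] → run G
t=2: vr[A=512/793 D=0 G=512/263 H=0] → run D
t=3: vr[A=512/793 B=0 D=1024/1991 G=512/263 H=0] → run B
t=4: vr[A=512/793 B=1 D=1024/1991 G=512/263 H=0] → run H
t=5: vr[A=512/793 B=1 D=1024/1991 G=512/263 H=1024/335] → run D
t=6: vr[A=512/793 B=1 D=2048/1991 G=512/263 H=1024/335] → run A
t=7: vr[A=1024/793 B=1 D=2048/1991 G=512/263 H=1024/335] → run B
t=8: vr[A=1024/793 B=2 D=2048/1991 G=512/263 H=1024/335] → run D
t=9: vr[A=1024/793 B=2 D=3072/1991 G=512/263 H=1024/335] → run A
t=10: vr[A=1536/793 B=2 D=3072/1991 G=512/263 H=1024/335] → run D
t=11: vr[A=1536/793 B=2 D=4096/1991 G=512/263 H=1024/335] → run A
t=12: vr[A=2048/793 B=2 D=4096/1991 G=512/263 H=1024/335] → run G
t=13: vr[A=2048/793 B=2 D=4096/1991 G=1024/263 H=1024/335] → run B
t=14: vr[A=2048/793 B=3 D=4096/1991 G=1024/263 H=1024/335] → run D
t=15: vr[A=2048/793 B=3 D=5120/1991 G=1024/263 H=1024/335] → run D
t=16: vr[A=2048/793 B=3 D=6144/1991 G=1024/263 H=1024/335] → run A
t=17: vr[A=2560/793 B=3 D=6144/1991 G=1024/263 H=1024/335] → run B
t=18: vr[A=2560/793 B=4 D=6144/1991 G=1024/263 H=1024/335] → run H
t=19: vr[A=2560/793 B=4 D=6144/1991 G=1024/263 H=2048/335] → run D
t=20: vr[A=2560/793 B=4 G=1024/263 H=2048/335] → run A
t=21: vr[B=4 G=1024/263 H=2048/335] → run G
t=22: vr[B=4 G=1536/263 H=2048/335] → run B
t=23: vr[B=5 G=1536/263 H=2048/335] → run B
t=24: vr[G=1536/263 H=2048/335] → run G
t=25: vr[G=2048/263 H=2048/335] → run H
t=26: vr[G=2048/263 H=3072/335] → run G
t=27: vr[G=2560/263 H=3072/335] → run H
t=28: vr[G=2560/263 H=4096/335] → run G
t=29: vr[G=3072/263 H=4096/335] → run G
t=30: vr[H=4096/335] → run H
t=31: vr[H=1024/67] → run H
t=32: (idle)
t=33: (idle)
t=34: (idle)

context switches = 28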